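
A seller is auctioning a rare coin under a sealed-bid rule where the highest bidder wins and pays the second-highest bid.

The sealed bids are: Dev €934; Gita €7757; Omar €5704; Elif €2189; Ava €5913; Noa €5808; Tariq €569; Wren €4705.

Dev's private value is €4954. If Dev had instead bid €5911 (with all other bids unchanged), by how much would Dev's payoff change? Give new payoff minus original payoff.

The highest bid among the other bidders is €7757; Dev's bid doesn't change that.
Original bid €934: Dev is not highest (top rival bid is €7757); payoff €0.
Alternative bid €5911: Dev is not highest (top rival bid is €7757); payoff €0.
Change in payoff = €0 − (€0) = €0.

€0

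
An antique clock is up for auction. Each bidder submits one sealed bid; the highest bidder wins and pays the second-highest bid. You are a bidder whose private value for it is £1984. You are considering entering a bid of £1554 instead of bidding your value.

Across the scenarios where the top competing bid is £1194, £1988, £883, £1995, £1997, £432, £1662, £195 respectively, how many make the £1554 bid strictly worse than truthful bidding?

The deviation hurts exactly when the highest competing bid lies strictly between £1554 and £1984 — underbidding then forfeits a profitable win.
£1194: below both → same outcome either way.
£1988: above both → same outcome either way.
£883: below both → same outcome either way.
£1995: above both → same outcome either way.
£1997: above both → same outcome either way.
£432: below both → same outcome either way.
£1662: inside the interval → strictly worse (loss £322).
£195: below both → same outcome either way.
Count: 1.

1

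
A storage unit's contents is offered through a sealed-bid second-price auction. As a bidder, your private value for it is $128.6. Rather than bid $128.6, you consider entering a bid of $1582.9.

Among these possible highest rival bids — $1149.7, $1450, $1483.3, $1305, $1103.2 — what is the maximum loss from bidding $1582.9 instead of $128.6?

$1149.7: truthful gives $0, deviation gives −$1021.1 → loss $1021.1.
$1450: truthful gives $0, deviation gives −$1321.4 → loss $1321.4.
$1483.3: truthful gives $0, deviation gives −$1354.7 → loss $1354.7.
$1305: truthful gives $0, deviation gives −$1176.4 → loss $1176.4.
$1103.2: truthful gives $0, deviation gives −$974.6 → loss $974.6.
Maximum loss: $1354.7.

$1354.7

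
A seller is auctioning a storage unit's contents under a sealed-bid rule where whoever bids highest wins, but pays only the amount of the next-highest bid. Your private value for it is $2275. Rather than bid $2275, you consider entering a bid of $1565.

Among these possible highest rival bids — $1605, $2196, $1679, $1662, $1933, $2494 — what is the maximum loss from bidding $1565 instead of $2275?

$1605: truthful gives $670, deviation gives $0 → loss $670.
$2196: truthful gives $79, deviation gives $0 → loss $79.
$1679: truthful gives $596, deviation gives $0 → loss $596.
$1662: truthful gives $613, deviation gives $0 → loss $613.
$1933: truthful gives $342, deviation gives $0 → loss $342.
$2494: same outcome either way → loss $0.
Maximum loss: $670.

$670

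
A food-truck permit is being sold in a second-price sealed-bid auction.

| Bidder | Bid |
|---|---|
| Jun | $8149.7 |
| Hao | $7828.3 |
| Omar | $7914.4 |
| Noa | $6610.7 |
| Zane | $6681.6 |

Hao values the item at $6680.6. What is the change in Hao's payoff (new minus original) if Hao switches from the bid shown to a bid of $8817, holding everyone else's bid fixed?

−$1469.1

The highest bid among the other bidders is $8149.7; Hao's bid doesn't change that.
Original bid $7828.3: Hao is not highest (top rival bid is $8149.7); payoff $0.
Alternative bid $8817: Hao is highest, pays the top rival bid $8149.7; payoff $6680.6 − $8149.7 = −$1469.1.
Change in payoff = −$1469.1 − ($0) = −$1469.1.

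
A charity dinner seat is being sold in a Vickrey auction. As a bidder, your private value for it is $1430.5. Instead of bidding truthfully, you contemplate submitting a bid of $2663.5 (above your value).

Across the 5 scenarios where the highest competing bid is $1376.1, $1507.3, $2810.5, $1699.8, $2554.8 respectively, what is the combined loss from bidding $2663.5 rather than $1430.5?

The deviation costs you only when the competing bid falls strictly between $1430.5 and $2663.5; elsewhere both bids give the same outcome.
$1376.1: outcomes coincide → loss $0.
$1507.3: truthful payoff $0, deviation payoff −$76.8 → loss $76.8.
$2810.5: outcomes coincide → loss $0.
$1699.8: truthful payoff $0, deviation payoff −$269.3 → loss $269.3.
$2554.8: truthful payoff $0, deviation payoff −$1124.3 → loss $1124.3.
Total loss = $76.8 + $269.3 + $1124.3 = $1470.4.
Because the price is fixed by the runner-up's bid, deviating from your value can only change a good outcome into a bad one — never the reverse.

$1470.4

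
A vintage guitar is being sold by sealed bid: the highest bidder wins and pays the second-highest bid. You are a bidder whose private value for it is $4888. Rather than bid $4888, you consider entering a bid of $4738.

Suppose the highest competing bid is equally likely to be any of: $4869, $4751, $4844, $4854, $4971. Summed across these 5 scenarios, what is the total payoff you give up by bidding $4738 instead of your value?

$234

The deviation costs you only when the competing bid falls strictly between $4738 and $4888; elsewhere both bids give the same outcome.
$4869: truthful payoff $19, deviation payoff $0 → loss $19.
$4751: truthful payoff $137, deviation payoff $0 → loss $137.
$4844: truthful payoff $44, deviation payoff $0 → loss $44.
$4854: truthful payoff $34, deviation payoff $0 → loss $34.
$4971: outcomes coincide → loss $0.
Total loss = $19 + $137 + $44 + $34 = $234.
Truthful bidding weakly dominates here: raising your bid can only win items priced above your value, and lowering it can only forfeit items priced below.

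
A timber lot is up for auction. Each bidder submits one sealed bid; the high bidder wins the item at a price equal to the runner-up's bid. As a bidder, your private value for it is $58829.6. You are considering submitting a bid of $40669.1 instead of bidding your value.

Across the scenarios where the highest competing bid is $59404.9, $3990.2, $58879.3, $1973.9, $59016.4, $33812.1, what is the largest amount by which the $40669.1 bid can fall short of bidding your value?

$59404.9: same outcome either way → loss $0.
$3990.2: same outcome either way → loss $0.
$58879.3: same outcome either way → loss $0.
$1973.9: same outcome either way → loss $0.
$59016.4: same outcome either way → loss $0.
$33812.1: same outcome either way → loss $0.
Maximum loss: $0.

$0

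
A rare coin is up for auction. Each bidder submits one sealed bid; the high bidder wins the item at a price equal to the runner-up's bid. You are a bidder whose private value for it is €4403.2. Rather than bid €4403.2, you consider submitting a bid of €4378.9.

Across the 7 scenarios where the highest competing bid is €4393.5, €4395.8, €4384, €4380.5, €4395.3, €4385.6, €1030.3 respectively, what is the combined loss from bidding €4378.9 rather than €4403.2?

€84.5

The deviation costs you only when the competing bid falls strictly between €4378.9 and €4403.2; elsewhere both bids give the same outcome.
€4393.5: truthful payoff €9.7, deviation payoff €0 → loss €9.7.
€4395.8: truthful payoff €7.4, deviation payoff €0 → loss €7.4.
€4384: truthful payoff €19.2, deviation payoff €0 → loss €19.2.
€4380.5: truthful payoff €22.7, deviation payoff €0 → loss €22.7.
€4395.3: truthful payoff €7.9, deviation payoff €0 → loss €7.9.
€4385.6: truthful payoff €17.6, deviation payoff €0 → loss €17.6.
€1030.3: outcomes coincide → loss €0.
Total loss = €9.7 + €7.4 + €19.2 + €22.7 + €7.9 + €17.6 = €84.5.
Truthful bidding weakly dominates here: raising your bid can only win items priced above your value, and lowering it can only forfeit items priced below.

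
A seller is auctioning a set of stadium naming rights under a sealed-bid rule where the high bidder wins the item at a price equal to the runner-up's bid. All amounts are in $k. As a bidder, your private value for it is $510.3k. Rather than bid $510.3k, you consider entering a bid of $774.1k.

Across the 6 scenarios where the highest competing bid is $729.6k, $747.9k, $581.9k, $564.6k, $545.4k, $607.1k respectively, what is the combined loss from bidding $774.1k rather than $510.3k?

$714.7k

The deviation costs you only when the competing bid falls strictly between $510.3k and $774.1k; elsewhere both bids give the same outcome.
$729.6k: truthful payoff $0k, deviation payoff −$219.3k → loss $219.3k.
$747.9k: truthful payoff $0k, deviation payoff −$237.6k → loss $237.6k.
$581.9k: truthful payoff $0k, deviation payoff −$71.6k → loss $71.6k.
$564.6k: truthful payoff $0k, deviation payoff −$54.3k → loss $54.3k.
$545.4k: truthful payoff $0k, deviation payoff −$35.1k → loss $35.1k.
$607.1k: truthful payoff $0k, deviation payoff −$96.8k → loss $96.8k.
Total loss = $219.3k + $237.6k + $71.6k + $54.3k + $35.1k + $96.8k = $714.7k.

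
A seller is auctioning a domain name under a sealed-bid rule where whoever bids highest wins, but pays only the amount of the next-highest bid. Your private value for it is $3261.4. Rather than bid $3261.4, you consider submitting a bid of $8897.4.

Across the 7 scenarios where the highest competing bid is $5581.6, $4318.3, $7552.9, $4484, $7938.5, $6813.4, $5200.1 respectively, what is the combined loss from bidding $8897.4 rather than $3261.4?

The deviation costs you only when the competing bid falls strictly between $3261.4 and $8897.4; elsewhere both bids give the same outcome.
$5581.6: truthful payoff $0, deviation payoff −$2320.2 → loss $2320.2.
$4318.3: truthful payoff $0, deviation payoff −$1056.9 → loss $1056.9.
$7552.9: truthful payoff $0, deviation payoff −$4291.5 → loss $4291.5.
$4484: truthful payoff $0, deviation payoff −$1222.6 → loss $1222.6.
$7938.5: truthful payoff $0, deviation payoff −$4677.1 → loss $4677.1.
$6813.4: truthful payoff $0, deviation payoff −$3552 → loss $3552.
$5200.1: truthful payoff $0, deviation payoff −$1938.7 → loss $1938.7.
Total loss = $2320.2 + $1056.9 + $4291.5 + $1222.6 + $4677.1 + $3552 + $1938.7 = $19059.

$19059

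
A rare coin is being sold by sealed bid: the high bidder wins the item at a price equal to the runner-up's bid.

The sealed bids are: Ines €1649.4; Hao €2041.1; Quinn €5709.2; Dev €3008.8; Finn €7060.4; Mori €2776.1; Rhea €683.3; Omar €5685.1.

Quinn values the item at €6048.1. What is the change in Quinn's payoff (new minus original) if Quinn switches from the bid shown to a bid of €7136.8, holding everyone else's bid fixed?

−€1012.3

The highest bid among the other bidders is €7060.4; Quinn's bid doesn't change that.
Original bid €5709.2: Quinn is not highest (top rival bid is €7060.4); payoff €0.
Alternative bid €7136.8: Quinn is highest, pays the top rival bid €7060.4; payoff €6048.1 − €7060.4 = −€1012.3.
Change in payoff = −€1012.3 − (€0) = −€1012.3.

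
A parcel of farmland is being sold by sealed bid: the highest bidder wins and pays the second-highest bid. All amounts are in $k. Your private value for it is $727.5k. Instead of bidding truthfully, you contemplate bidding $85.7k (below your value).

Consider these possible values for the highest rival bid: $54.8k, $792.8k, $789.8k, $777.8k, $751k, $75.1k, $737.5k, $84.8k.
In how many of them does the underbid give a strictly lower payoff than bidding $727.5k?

0

The deviation hurts exactly when the highest competing bid lies strictly between $85.7k and $727.5k — underbidding then forfeits a profitable win.
$54.8k: below both → same outcome either way.
$792.8k: above both → same outcome either way.
$789.8k: above both → same outcome either way.
$777.8k: above both → same outcome either way.
$751k: above both → same outcome either way.
$75.1k: below both → same outcome either way.
$737.5k: above both → same outcome either way.
$84.8k: below both → same outcome either way.
Count: 0.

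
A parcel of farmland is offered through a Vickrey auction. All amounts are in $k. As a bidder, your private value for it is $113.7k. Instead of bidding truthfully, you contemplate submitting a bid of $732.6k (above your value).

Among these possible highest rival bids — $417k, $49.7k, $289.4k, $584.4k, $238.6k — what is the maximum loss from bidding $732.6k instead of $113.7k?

$417k: truthful gives $0k, deviation gives −$303.3k → loss $303.3k.
$49.7k: same outcome either way → loss $0k.
$289.4k: truthful gives $0k, deviation gives −$175.7k → loss $175.7k.
$584.4k: truthful gives $0k, deviation gives −$470.7k → loss $470.7k.
$238.6k: truthful gives $0k, deviation gives −$124.9k → loss $124.9k.
Maximum loss: $470.7k.

$470.7k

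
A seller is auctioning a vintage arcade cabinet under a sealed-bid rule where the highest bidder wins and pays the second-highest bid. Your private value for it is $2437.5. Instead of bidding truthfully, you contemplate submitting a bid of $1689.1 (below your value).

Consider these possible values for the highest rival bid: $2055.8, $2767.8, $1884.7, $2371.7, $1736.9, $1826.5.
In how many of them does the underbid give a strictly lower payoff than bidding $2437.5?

5

The deviation hurts exactly when the highest competing bid lies strictly between $1689.1 and $2437.5 — underbidding then forfeits a profitable win.
$2055.8: inside the interval → strictly worse (loss $381.7).
$2767.8: above both → same outcome either way.
$1884.7: inside the interval → strictly worse (loss $552.8).
$2371.7: inside the interval → strictly worse (loss $65.8).
$1736.9: inside the interval → strictly worse (loss $700.6).
$1826.5: inside the interval → strictly worse (loss $611).
Count: 5.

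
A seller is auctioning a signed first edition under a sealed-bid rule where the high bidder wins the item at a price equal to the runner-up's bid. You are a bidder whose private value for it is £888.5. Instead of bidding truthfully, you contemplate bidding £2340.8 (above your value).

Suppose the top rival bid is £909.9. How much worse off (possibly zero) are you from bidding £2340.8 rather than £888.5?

£21.4

Bidding your value £888.5: you lose (since £888.5 < £909.9). Payoff £0.
Bidding £2340.8: you win and pay £909.9. Payoff £888.5 − £909.9 = −£21.4.
The competing bid £909.9 lies between your value and your inflated bid, so overbidding wins an item priced above your value.
Loss from deviating = £0 − (−£21.4) = £21.4.
Because the price is fixed by the runner-up's bid, deviating from your value can only change a good outcome into a bad one — never the reverse.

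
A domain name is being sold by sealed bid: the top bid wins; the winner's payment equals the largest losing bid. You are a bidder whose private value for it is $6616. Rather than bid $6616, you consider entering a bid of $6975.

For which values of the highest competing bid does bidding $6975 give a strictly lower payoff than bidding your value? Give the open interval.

($6616, $6975)

If the competing bid is below $6616, both bids win at the same price — no difference.
If it is above $6975, both bids lose — no difference.
If it lies strictly between $6616 and $6975, bidding your value loses (payoff 0) while bidding $6975 wins at a price above your value (payoff negative).
So the deviation strictly hurts on the open interval ($6616, $6975).
In a second-price auction your bid sets only whether you win, not what you pay, so bidding your true value is weakly dominant.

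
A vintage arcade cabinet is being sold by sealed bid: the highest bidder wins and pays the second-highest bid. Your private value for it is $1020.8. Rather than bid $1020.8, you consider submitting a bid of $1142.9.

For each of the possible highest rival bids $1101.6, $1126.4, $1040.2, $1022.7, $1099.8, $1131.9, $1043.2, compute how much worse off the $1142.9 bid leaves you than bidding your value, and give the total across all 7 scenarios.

The deviation costs you only when the competing bid falls strictly between $1020.8 and $1142.9; elsewhere both bids give the same outcome.
$1101.6: truthful payoff $0, deviation payoff −$80.8 → loss $80.8.
$1126.4: truthful payoff $0, deviation payoff −$105.6 → loss $105.6.
$1040.2: truthful payoff $0, deviation payoff −$19.4 → loss $19.4.
$1022.7: truthful payoff $0, deviation payoff −$1.9 → loss $1.9.
$1099.8: truthful payoff $0, deviation payoff −$79 → loss $79.
$1131.9: truthful payoff $0, deviation payoff −$111.1 → loss $111.1.
$1043.2: truthful payoff $0, deviation payoff −$22.4 → loss $22.4.
Total loss = $80.8 + $105.6 + $19.4 + $1.9 + $79 + $111.1 + $22.4 = $420.2.
In a second-price auction your bid sets only whether you win, not what you pay, so bidding your true value is weakly dominant.

$420.2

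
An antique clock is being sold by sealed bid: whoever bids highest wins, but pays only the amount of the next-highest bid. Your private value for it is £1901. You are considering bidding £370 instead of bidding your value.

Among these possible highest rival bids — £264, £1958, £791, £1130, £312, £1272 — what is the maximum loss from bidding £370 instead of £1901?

£264: same outcome either way → loss £0.
£1958: same outcome either way → loss £0.
£791: truthful gives £1110, deviation gives £0 → loss £1110.
£1130: truthful gives £771, deviation gives £0 → loss £771.
£312: same outcome either way → loss £0.
£1272: truthful gives £629, deviation gives £0 → loss £629.
Maximum loss: £1110.

£1110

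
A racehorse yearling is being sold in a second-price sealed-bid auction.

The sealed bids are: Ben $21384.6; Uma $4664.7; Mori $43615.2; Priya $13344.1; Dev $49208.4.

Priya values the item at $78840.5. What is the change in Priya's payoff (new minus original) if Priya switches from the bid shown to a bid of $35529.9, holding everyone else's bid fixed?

$0

The highest bid among the other bidders is $49208.4; Priya's bid doesn't change that.
Original bid $13344.1: Priya is not highest (top rival bid is $49208.4); payoff $0.
Alternative bid $35529.9: Priya is not highest (top rival bid is $49208.4); payoff $0.
Change in payoff = $0 − ($0) = $0.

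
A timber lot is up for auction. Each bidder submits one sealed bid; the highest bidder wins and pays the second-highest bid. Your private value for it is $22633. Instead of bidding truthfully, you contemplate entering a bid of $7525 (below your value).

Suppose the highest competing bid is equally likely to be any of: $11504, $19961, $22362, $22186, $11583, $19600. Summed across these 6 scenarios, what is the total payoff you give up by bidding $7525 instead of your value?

The deviation costs you only when the competing bid falls strictly between $7525 and $22633; elsewhere both bids give the same outcome.
$11504: truthful payoff $11129, deviation payoff $0 → loss $11129.
$19961: truthful payoff $2672, deviation payoff $0 → loss $2672.
$22362: truthful payoff $271, deviation payoff $0 → loss $271.
$22186: truthful payoff $447, deviation payoff $0 → loss $447.
$11583: truthful payoff $11050, deviation payoff $0 → loss $11050.
$19600: truthful payoff $3033, deviation payoff $0 → loss $3033.
Total loss = $11129 + $2672 + $271 + $447 + $11050 + $3033 = $28602.

$28602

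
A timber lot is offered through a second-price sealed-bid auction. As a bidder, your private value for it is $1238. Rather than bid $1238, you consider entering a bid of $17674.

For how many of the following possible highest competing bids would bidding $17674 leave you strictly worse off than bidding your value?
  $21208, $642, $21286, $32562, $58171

0

The deviation hurts exactly when the highest competing bid lies strictly between $1238 and $17674 — overbidding then wins at a price above your value.
$21208: above both → same outcome either way.
$642: below both → same outcome either way.
$21286: above both → same outcome either way.
$32562: above both → same outcome either way.
$58171: above both → same outcome either way.
Count: 0.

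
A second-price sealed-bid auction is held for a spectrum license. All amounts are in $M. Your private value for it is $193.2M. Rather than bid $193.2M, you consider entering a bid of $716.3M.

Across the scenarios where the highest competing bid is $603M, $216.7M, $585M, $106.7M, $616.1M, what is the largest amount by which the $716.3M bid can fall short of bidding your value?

$422.9M

$603M: truthful gives $0M, deviation gives −$409.8M → loss $409.8M.
$216.7M: truthful gives $0M, deviation gives −$23.5M → loss $23.5M.
$585M: truthful gives $0M, deviation gives −$391.8M → loss $391.8M.
$106.7M: same outcome either way → loss $0M.
$616.1M: truthful gives $0M, deviation gives −$422.9M → loss $422.9M.
Maximum loss: $422.9M.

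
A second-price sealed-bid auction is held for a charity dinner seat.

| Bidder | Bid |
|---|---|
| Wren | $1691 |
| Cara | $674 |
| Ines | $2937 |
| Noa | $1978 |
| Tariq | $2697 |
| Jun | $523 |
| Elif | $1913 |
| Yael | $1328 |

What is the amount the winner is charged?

Highest bid: Ines at $2937, so Ines wins.
Second-highest bid: Tariq at $2697 — that is the price the winner pays.

$2697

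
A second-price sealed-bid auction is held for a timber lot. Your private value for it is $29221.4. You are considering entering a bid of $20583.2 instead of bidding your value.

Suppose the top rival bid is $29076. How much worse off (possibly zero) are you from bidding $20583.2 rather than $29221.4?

Bidding your value $29221.4: you win (since $29221.4 > $29076) and pay $29076. Payoff $145.4.
Bidding $20583.2: you lose. Payoff $0.
The competing bid $29076 lies between your shaded bid and your value, so underbidding forfeits an item you could have won at a profitable price.
Loss from deviating = $145.4 − ($0) = $145.4.

$145.4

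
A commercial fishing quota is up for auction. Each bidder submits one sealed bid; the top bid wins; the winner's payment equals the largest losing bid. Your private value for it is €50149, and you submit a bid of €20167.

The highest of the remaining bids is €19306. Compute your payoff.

€30843

Your bid €20167 exceeds the highest competing bid €19306, so you win.
In a second-price auction the winner pays the second-highest bid, €19306.
Payoff = value − price = €50149 − €19306 = €30843.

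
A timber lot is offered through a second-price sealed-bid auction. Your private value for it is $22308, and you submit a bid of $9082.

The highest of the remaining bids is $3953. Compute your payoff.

$18355

Your bid $9082 exceeds the highest competing bid $3953, so you win.
In a second-price auction the winner pays the second-highest bid, $3953.
Payoff = value − price = $22308 − $3953 = $18355.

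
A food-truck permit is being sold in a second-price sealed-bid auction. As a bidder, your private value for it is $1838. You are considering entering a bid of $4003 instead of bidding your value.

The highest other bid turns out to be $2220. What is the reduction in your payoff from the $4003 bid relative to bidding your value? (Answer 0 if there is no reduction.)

Bidding your value $1838: you lose (since $1838 < $2220). Payoff $0.
Bidding $4003: you win and pay $2220. Payoff $1838 − $2220 = −$382.
The competing bid $2220 lies between your value and your inflated bid, so overbidding wins an item priced above your value.
Loss from deviating = $0 − (−$382) = $382.
Truthful bidding weakly dominates here: raising your bid can only win items priced above your value, and lowering it can only forfeit items priced below.

$382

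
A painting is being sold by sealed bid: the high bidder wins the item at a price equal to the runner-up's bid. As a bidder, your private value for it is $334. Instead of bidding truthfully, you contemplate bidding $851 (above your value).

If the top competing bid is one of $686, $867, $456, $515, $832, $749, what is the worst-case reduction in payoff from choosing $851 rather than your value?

$498

$686: truthful gives $0, deviation gives −$352 → loss $352.
$867: same outcome either way → loss $0.
$456: truthful gives $0, deviation gives −$122 → loss $122.
$515: truthful gives $0, deviation gives −$181 → loss $181.
$832: truthful gives $0, deviation gives −$498 → loss $498.
$749: truthful gives $0, deviation gives −$415 → loss $415.
Maximum loss: $498.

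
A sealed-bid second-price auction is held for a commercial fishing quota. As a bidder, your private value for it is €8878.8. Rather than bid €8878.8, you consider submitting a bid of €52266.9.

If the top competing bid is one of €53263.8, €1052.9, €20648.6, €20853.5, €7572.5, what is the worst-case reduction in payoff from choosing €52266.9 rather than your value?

€11974.7

€53263.8: same outcome either way → loss €0.
€1052.9: same outcome either way → loss €0.
€20648.6: truthful gives €0, deviation gives −€11769.8 → loss €11769.8.
€20853.5: truthful gives €0, deviation gives −€11974.7 → loss €11974.7.
€7572.5: same outcome either way → loss €0.
Maximum loss: €11974.7.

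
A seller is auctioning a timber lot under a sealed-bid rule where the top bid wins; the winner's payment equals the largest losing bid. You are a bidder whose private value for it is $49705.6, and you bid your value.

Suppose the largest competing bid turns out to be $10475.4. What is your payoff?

$39230.2

Your bid $49705.6 exceeds the highest competing bid $10475.4, so you win.
In a second-price auction the winner pays the second-highest bid, $10475.4.
Payoff = value − price = $49705.6 − $10475.4 = $39230.2.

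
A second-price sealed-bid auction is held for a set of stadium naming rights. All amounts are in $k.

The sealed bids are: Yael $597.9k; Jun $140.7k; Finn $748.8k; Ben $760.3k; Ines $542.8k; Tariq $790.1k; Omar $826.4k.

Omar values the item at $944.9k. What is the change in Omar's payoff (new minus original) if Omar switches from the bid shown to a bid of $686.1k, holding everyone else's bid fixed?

−$154.8k

The highest bid among the other bidders is $790.1k; Omar's bid doesn't change that.
Original bid $826.4k: Omar is highest, pays the top rival bid $790.1k; payoff $944.9k − $790.1k = $154.8k.
Alternative bid $686.1k: Omar is not highest (top rival bid is $790.1k); payoff $0k.
Change in payoff = $0k − ($154.8k) = −$154.8k.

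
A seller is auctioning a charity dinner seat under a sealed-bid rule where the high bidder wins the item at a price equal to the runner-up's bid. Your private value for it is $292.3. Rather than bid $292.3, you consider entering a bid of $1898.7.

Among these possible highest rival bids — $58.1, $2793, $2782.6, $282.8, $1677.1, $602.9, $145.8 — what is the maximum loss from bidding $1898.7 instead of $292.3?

$1384.8

$58.1: same outcome either way → loss $0.
$2793: same outcome either way → loss $0.
$2782.6: same outcome either way → loss $0.
$282.8: same outcome either way → loss $0.
$1677.1: truthful gives $0, deviation gives −$1384.8 → loss $1384.8.
$602.9: truthful gives $0, deviation gives −$310.6 → loss $310.6.
$145.8: same outcome either way → loss $0.
Maximum loss: $1384.8.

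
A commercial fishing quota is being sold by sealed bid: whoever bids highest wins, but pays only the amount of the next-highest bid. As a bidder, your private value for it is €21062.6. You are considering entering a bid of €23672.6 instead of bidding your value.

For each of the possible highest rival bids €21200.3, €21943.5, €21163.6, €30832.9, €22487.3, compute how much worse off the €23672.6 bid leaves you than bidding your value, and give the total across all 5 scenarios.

The deviation costs you only when the competing bid falls strictly between €21062.6 and €23672.6; elsewhere both bids give the same outcome.
€21200.3: truthful payoff €0, deviation payoff −€137.7 → loss €137.7.
€21943.5: truthful payoff €0, deviation payoff −€880.9 → loss €880.9.
€21163.6: truthful payoff €0, deviation payoff −€101 → loss €101.
€30832.9: outcomes coincide → loss €0.
€22487.3: truthful payoff €0, deviation payoff −€1424.7 → loss €1424.7.
Total loss = €137.7 + €880.9 + €101 + €1424.7 = €2544.3.
In a second-price auction your bid sets only whether you win, not what you pay, so bidding your true value is weakly dominant.

€2544.3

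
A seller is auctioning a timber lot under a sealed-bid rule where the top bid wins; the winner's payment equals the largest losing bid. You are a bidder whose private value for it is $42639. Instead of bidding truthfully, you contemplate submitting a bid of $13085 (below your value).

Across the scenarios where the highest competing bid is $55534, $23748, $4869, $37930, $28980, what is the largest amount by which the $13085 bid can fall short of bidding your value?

$55534: same outcome either way → loss $0.
$23748: truthful gives $18891, deviation gives $0 → loss $18891.
$4869: same outcome either way → loss $0.
$37930: truthful gives $4709, deviation gives $0 → loss $4709.
$28980: truthful gives $13659, deviation gives $0 → loss $13659.
Maximum loss: $18891.

$18891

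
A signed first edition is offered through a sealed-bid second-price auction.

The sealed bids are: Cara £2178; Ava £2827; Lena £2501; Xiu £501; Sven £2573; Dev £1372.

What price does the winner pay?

£2573

Highest bid: Ava at £2827, so Ava wins.
Second-highest bid: Sven at £2573 — that is the price the winner pays.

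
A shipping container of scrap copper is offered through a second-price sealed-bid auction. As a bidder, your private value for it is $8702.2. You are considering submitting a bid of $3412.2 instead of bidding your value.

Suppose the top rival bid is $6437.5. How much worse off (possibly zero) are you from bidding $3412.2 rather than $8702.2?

$2264.7

Bidding your value $8702.2: you win (since $8702.2 > $6437.5) and pay $6437.5. Payoff $2264.7.
Bidding $3412.2: you lose. Payoff $0.
The competing bid $6437.5 lies between your shaded bid and your value, so underbidding forfeits an item you could have won at a profitable price.
Loss from deviating = $2264.7 − ($0) = $2264.7.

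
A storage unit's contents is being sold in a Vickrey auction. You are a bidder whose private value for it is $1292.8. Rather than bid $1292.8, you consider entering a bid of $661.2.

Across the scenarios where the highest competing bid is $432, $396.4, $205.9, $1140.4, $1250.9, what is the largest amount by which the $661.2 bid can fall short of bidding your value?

$152.4

$432: same outcome either way → loss $0.
$396.4: same outcome either way → loss $0.
$205.9: same outcome either way → loss $0.
$1140.4: truthful gives $152.4, deviation gives $0 → loss $152.4.
$1250.9: truthful gives $41.9, deviation gives $0 → loss $41.9.
Maximum loss: $152.4.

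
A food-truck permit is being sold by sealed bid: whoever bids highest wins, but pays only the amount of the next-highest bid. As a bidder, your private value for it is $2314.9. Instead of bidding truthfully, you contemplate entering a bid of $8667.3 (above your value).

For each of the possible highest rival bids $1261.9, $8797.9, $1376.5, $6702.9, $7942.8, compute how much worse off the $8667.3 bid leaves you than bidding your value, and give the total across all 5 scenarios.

$10015.9

The deviation costs you only when the competing bid falls strictly between $2314.9 and $8667.3; elsewhere both bids give the same outcome.
$1261.9: outcomes coincide → loss $0.
$8797.9: outcomes coincide → loss $0.
$1376.5: outcomes coincide → loss $0.
$6702.9: truthful payoff $0, deviation payoff −$4388 → loss $4388.
$7942.8: truthful payoff $0, deviation payoff −$5627.9 → loss $5627.9.
Total loss = $4388 + $5627.9 = $10015.9.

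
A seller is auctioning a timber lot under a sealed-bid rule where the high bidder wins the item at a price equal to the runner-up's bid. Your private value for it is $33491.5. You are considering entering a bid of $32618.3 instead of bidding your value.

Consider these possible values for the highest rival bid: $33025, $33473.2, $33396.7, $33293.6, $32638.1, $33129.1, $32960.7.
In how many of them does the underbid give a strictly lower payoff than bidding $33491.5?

7

The deviation hurts exactly when the highest competing bid lies strictly between $32618.3 and $33491.5 — underbidding then forfeits a profitable win.
$33025: inside the interval → strictly worse (loss $466.5).
$33473.2: inside the interval → strictly worse (loss $18.3).
$33396.7: inside the interval → strictly worse (loss $94.8).
$33293.6: inside the interval → strictly worse (loss $197.9).
$32638.1: inside the interval → strictly worse (loss $853.4).
$33129.1: inside the interval → strictly worse (loss $362.4).
$32960.7: inside the interval → strictly worse (loss $530.8).
Count: 7.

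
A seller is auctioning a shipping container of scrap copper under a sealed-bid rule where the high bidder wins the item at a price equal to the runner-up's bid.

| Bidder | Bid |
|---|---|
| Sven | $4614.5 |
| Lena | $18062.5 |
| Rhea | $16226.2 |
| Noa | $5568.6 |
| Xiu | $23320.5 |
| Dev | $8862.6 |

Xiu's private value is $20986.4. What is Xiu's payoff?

Highest bid: Xiu at $23320.5, so Xiu wins.
Second-highest bid: Lena at $18062.5 — that is the price the winner pays.
Xiu's payoff = value − price = $20986.4 − $18062.5 = $2923.9.

$2923.9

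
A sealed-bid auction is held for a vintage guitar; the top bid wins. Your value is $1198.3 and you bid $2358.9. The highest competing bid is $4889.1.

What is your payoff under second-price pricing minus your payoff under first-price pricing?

Your bid $2358.9 is below $4889.1, so you lose under either rule.
Payoff is $0 in both cases; difference = $0.

$0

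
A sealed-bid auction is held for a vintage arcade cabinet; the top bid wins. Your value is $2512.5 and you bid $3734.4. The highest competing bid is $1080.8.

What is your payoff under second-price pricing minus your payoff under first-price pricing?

You have the highest bid, so you win under either rule.
Second-price: pay $1080.8 → payoff $1431.7.
First-price: pay your own bid $3734.4 → payoff −$1221.9.
Difference = $1431.7 − (−$1221.9) = $2653.6.

$2653.6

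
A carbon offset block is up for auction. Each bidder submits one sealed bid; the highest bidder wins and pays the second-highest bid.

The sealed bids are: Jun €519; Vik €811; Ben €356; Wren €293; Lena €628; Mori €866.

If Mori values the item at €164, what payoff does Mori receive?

Highest bid: Mori at €866, so Mori wins.
Second-highest bid: Vik at €811 — that is the price the winner pays.
Mori's payoff = value − price = €164 − €811 = −€647.

−€647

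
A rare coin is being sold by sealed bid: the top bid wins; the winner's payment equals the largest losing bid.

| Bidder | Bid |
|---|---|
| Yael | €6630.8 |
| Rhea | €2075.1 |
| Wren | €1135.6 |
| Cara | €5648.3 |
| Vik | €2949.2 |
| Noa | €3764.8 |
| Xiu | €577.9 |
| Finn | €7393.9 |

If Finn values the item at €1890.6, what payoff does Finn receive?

Highest bid: Finn at €7393.9, so Finn wins.
Second-highest bid: Yael at €6630.8 — that is the price the winner pays.
Finn's payoff = value − price = €1890.6 − €6630.8 = −€4740.2.

−€4740.2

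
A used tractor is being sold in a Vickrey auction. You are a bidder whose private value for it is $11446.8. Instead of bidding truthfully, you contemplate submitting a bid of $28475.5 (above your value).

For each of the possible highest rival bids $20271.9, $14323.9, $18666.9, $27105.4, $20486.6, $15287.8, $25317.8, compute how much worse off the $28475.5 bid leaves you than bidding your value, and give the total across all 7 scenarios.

$61332.7

The deviation costs you only when the competing bid falls strictly between $11446.8 and $28475.5; elsewhere both bids give the same outcome.
$20271.9: truthful payoff $0, deviation payoff −$8825.1 → loss $8825.1.
$14323.9: truthful payoff $0, deviation payoff −$2877.1 → loss $2877.1.
$18666.9: truthful payoff $0, deviation payoff −$7220.1 → loss $7220.1.
$27105.4: truthful payoff $0, deviation payoff −$15658.6 → loss $15658.6.
$20486.6: truthful payoff $0, deviation payoff −$9039.8 → loss $9039.8.
$15287.8: truthful payoff $0, deviation payoff −$3841 → loss $3841.
$25317.8: truthful payoff $0, deviation payoff −$13871 → loss $13871.
Total loss = $8825.1 + $2877.1 + $7220.1 + $15658.6 + $9039.8 + $3841 + $13871 = $61332.7.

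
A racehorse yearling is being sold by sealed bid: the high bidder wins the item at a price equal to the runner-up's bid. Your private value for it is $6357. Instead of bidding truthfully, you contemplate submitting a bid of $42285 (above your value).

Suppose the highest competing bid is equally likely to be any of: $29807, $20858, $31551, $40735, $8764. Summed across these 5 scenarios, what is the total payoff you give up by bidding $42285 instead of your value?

The deviation costs you only when the competing bid falls strictly between $6357 and $42285; elsewhere both bids give the same outcome.
$29807: truthful payoff $0, deviation payoff −$23450 → loss $23450.
$20858: truthful payoff $0, deviation payoff −$14501 → loss $14501.
$31551: truthful payoff $0, deviation payoff −$25194 → loss $25194.
$40735: truthful payoff $0, deviation payoff −$34378 → loss $34378.
$8764: truthful payoff $0, deviation payoff −$2407 → loss $2407.
Total loss = $23450 + $14501 + $25194 + $34378 + $2407 = $99930.

$99930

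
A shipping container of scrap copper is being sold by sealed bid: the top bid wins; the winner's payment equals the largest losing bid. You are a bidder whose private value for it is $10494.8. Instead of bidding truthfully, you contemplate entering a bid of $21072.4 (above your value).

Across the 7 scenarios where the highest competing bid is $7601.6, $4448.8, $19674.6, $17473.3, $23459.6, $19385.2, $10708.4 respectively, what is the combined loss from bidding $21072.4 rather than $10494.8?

The deviation costs you only when the competing bid falls strictly between $10494.8 and $21072.4; elsewhere both bids give the same outcome.
$7601.6: outcomes coincide → loss $0.
$4448.8: outcomes coincide → loss $0.
$19674.6: truthful payoff $0, deviation payoff −$9179.8 → loss $9179.8.
$17473.3: truthful payoff $0, deviation payoff −$6978.5 → loss $6978.5.
$23459.6: outcomes coincide → loss $0.
$19385.2: truthful payoff $0, deviation payoff −$8890.4 → loss $8890.4.
$10708.4: truthful payoff $0, deviation payoff −$213.6 → loss $213.6.
Total loss = $9179.8 + $6978.5 + $8890.4 + $213.6 = $25262.3.

$25262.3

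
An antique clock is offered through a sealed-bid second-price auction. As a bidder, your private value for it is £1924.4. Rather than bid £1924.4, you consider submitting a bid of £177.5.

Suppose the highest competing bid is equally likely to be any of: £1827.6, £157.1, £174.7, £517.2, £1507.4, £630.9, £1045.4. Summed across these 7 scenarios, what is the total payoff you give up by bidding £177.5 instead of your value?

The deviation costs you only when the competing bid falls strictly between £177.5 and £1924.4; elsewhere both bids give the same outcome.
£1827.6: truthful payoff £96.8, deviation payoff £0 → loss £96.8.
£157.1: outcomes coincide → loss £0.
£174.7: outcomes coincide → loss £0.
£517.2: truthful payoff £1407.2, deviation payoff £0 → loss £1407.2.
£1507.4: truthful payoff £417, deviation payoff £0 → loss £417.
£630.9: truthful payoff £1293.5, deviation payoff £0 → loss £1293.5.
£1045.4: truthful payoff £879, deviation payoff £0 → loss £879.
Total loss = £96.8 + £1407.2 + £417 + £1293.5 + £879 = £4093.5.
Because the price is fixed by the runner-up's bid, deviating from your value can only change a good outcome into a bad one — never the reverse.

£4093.5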